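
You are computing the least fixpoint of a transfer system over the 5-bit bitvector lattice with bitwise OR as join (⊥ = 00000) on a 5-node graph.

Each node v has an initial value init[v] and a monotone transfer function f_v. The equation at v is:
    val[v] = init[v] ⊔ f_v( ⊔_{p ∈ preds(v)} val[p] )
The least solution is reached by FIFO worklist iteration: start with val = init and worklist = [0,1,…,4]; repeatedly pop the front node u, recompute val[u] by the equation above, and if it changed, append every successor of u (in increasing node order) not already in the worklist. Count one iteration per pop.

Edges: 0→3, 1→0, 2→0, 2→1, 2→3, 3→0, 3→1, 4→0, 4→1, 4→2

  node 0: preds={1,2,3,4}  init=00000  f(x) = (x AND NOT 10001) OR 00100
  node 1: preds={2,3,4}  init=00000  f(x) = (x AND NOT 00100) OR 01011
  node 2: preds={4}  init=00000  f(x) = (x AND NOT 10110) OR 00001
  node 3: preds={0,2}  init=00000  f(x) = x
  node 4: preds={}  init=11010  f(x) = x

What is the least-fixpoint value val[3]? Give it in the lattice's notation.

Trace (7 dequeues):
  [1] u=0 | in 11010 | out 01110 | prev 00000 | push {}
  [2] u=1 | in 11010 | out 11011 | prev 00000 | push {0}
  [3] u=2 | in 11010 | out 01001 | prev 00000 | push {1}
  [4] u=3 | in 01111 | out 01111 | prev 00000 | push {}
  [5] u=4 | in 00000 | out 11010 | ==
  [6] u=0 | in 11111 | out 01110 | ==
  [7] u=1 | in 11111 | out 11011 | ==

Converged values:
  [0] 01110
  [1] 11011
  [2] 01001
  [3] 01111
  [4] 11010

01111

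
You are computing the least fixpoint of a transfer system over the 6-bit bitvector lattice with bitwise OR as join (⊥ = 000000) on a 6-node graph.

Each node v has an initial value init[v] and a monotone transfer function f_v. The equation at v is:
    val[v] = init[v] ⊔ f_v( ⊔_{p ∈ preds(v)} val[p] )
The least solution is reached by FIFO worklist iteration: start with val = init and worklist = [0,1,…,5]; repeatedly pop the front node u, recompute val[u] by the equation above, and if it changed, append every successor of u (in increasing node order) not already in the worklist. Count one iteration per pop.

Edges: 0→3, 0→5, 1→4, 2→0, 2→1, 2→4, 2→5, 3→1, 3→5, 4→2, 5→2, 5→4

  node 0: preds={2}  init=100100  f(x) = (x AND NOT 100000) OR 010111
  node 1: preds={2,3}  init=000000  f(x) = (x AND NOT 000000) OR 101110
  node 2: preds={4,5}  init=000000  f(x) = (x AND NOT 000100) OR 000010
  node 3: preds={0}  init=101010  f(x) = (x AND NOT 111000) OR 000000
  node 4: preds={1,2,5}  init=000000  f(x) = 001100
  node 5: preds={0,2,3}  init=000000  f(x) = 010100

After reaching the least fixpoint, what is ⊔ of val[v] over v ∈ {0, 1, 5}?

Worklist (15 pops):
  #1 pop 0: in=000000 → 110111 (was 100100); enqueue []
  #2 pop 1: in=101010 → 101110 (was 000000); enqueue []
  #3 pop 2: in=000000 → 000010 (was 000000); enqueue [0,1]
  #4 pop 3: in=110111 → 101111 (was 101010); enqueue []
  #5 pop 4: in=101110 → 001100 (was 000000); enqueue [2]
  #6 pop 5: in=111111 → 010100 (was 000000); enqueue [4]
  #7 pop 0: in=000010 → 110111 (no change)
  #8 pop 1: in=101111 → 101111 (was 101110); enqueue []
  #9 pop 2: in=011100 → 011010 (was 000010); enqueue [0,1,5]
  #10 pop 4: in=111111 → 001100 (no change)
  #11 pop 0: in=011010 → 111111 (was 110111); enqueue [3]
  #12 pop 1: in=111111 → 111111 (was 101111); enqueue [4]
  #13 pop 5: in=111111 → 010100 (no change)
  #14 pop 3: in=111111 → 101111 (no change)
  #15 pop 4: in=111111 → 001100 (no change)

Fixpoint:
  val[0] = 111111
  val[1] = 111111
  val[2] = 011010
  val[3] = 101111
  val[4] = 001100
  val[5] = 010100

111111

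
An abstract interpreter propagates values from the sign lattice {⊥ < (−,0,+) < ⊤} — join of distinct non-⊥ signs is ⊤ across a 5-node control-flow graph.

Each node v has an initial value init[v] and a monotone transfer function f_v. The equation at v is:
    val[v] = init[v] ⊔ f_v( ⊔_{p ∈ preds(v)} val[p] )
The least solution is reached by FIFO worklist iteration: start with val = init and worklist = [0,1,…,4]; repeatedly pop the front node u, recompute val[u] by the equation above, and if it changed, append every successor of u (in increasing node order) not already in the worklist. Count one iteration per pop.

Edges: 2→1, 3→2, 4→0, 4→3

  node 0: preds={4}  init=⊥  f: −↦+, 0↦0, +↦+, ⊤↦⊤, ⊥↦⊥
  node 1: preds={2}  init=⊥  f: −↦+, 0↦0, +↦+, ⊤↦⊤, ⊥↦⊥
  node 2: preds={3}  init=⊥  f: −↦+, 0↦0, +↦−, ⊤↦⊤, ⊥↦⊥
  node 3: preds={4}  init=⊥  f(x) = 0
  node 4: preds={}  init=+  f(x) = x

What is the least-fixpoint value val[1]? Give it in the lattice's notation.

Iteration log — 7 steps:
  step 1. node 0  ⊔preds=+  new=+  old=⊥  +wl: 
  step 2. node 1  ⊔preds=⊥  new=⊥  stable
  step 3. node 2  ⊔preds=⊥  new=⊥  stable
  step 4. node 3  ⊔preds=+  new=0  old=⊥  +wl: 2
  step 5. node 4  ⊔preds=⊥  new=+  stable
  step 6. node 2  ⊔preds=0  new=0  old=⊥  +wl: 1
  step 7. node 1  ⊔preds=0  new=0  old=⊥  +wl: 

Least fixpoint reached:
  node 0: +
  node 1: 0
  node 2: 0
  node 3: 0
  node 4: +

0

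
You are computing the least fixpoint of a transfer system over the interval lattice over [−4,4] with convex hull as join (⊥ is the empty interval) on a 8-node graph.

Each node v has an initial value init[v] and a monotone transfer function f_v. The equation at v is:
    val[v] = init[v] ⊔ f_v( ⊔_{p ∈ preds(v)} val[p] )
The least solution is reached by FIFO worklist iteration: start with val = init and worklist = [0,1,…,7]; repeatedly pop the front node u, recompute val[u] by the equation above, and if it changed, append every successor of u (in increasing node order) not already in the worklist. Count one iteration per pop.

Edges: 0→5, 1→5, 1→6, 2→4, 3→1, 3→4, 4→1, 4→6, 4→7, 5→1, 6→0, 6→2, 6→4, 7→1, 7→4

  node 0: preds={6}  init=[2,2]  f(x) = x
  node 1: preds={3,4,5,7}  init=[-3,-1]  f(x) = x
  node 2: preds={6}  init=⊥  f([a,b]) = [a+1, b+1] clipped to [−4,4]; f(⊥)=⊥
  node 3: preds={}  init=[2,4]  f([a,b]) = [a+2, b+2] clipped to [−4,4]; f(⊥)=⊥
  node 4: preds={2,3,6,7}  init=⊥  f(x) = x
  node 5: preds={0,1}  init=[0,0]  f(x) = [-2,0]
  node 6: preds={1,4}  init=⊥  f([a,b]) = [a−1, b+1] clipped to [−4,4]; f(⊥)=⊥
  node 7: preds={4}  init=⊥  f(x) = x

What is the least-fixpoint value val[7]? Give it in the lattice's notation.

Iteration log — 19 steps:
  step 1. node 0  ⊔preds=⊥  new=[2,2]  stable
  step 2. node 1  ⊔preds=[0,4]  new=[-3,4]  old=[-3,-1]  +wl: 
  step 3. node 2  ⊔preds=⊥  new=⊥  stable
  step 4. node 3  ⊔preds=⊥  new=[2,4]  stable
  step 5. node 4  ⊔preds=[2,4]  new=[2,4]  old=⊥  +wl: 1
  step 6. node 5  ⊔preds=[-3,4]  new=[-2,0]  old=[0,0]  +wl: 
  step 7. node 6  ⊔preds=[-3,4]  new=[-4,4]  old=⊥  +wl: 0,2,4
  step 8. node 7  ⊔preds=[2,4]  new=[2,4]  old=⊥  +wl: 
  step 9. node 1  ⊔preds=[-2,4]  new=[-3,4]  stable
  step 10. node 0  ⊔preds=[-4,4]  new=[-4,4]  old=[2,2]  +wl: 5
  step 11. node 2  ⊔preds=[-4,4]  new=[-3,4]  old=⊥  +wl: 
  step 12. node 4  ⊔preds=[-4,4]  new=[-4,4]  old=[2,4]  +wl: 1,6,7
  step 13. node 5  ⊔preds=[-4,4]  new=[-2,0]  stable
  step 14. node 1  ⊔preds=[-4,4]  new=[-4,4]  old=[-3,4]  +wl: 5
  step 15. node 6  ⊔preds=[-4,4]  new=[-4,4]  stable
  step 16. node 7  ⊔preds=[-4,4]  new=[-4,4]  old=[2,4]  +wl: 1,4
  step 17. node 5  ⊔preds=[-4,4]  new=[-2,0]  stable
  step 18. node 1  ⊔preds=[-4,4]  new=[-4,4]  stable
  step 19. node 4  ⊔preds=[-4,4]  new=[-4,4]  stable

Least fixpoint reached:
  node 0: [-4,4]
  node 1: [-4,4]
  node 2: [-3,4]
  node 3: [2,4]
  node 4: [-4,4]
  node 5: [-2,0]
  node 6: [-4,4]
  node 7: [-4,4]

[-4,4]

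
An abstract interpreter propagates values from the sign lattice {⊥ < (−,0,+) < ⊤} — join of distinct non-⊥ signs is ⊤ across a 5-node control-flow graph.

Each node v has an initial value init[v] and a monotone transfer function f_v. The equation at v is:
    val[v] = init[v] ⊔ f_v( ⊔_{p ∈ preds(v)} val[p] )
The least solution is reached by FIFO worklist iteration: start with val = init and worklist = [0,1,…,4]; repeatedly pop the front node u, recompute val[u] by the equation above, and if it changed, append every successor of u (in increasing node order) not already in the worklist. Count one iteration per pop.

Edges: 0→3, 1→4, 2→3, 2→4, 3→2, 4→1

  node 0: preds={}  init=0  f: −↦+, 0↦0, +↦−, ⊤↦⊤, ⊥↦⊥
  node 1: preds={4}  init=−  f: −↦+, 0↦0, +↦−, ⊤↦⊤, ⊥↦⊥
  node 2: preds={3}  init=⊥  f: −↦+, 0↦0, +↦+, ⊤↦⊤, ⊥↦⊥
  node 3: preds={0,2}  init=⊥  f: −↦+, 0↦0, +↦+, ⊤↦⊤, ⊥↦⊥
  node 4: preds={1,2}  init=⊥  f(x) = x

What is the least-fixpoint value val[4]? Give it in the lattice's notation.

⊤

Worklist (10 pops):
  #1 pop 0: in=⊥ → 0 (no change)
  #2 pop 1: in=⊥ → − (no change)
  #3 pop 2: in=⊥ → ⊥ (no change)
  #4 pop 3: in=0 → 0 (was ⊥); enqueue [2]
  #5 pop 4: in=− → − (was ⊥); enqueue [1]
  #6 pop 2: in=0 → 0 (was ⊥); enqueue [3,4]
  #7 pop 1: in=− → ⊤ (was −); enqueue []
  #8 pop 3: in=0 → 0 (no change)
  #9 pop 4: in=⊤ → ⊤ (was −); enqueue [1]
  #10 pop 1: in=⊤ → ⊤ (no change)

Fixpoint:
  val[0] = 0
  val[1] = ⊤
  val[2] = 0
  val[3] = 0
  val[4] = ⊤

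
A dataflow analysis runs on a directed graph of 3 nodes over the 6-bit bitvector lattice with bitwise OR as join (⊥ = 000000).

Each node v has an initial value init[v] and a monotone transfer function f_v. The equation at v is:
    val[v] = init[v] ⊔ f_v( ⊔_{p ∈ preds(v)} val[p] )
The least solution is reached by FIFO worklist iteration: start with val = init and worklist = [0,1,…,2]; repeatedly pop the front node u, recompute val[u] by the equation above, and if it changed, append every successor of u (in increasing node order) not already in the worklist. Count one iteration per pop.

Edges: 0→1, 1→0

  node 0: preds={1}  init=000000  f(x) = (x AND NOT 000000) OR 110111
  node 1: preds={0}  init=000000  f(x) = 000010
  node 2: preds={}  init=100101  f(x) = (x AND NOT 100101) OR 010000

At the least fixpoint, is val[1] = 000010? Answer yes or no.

Trace (4 dequeues):
  [1] u=0 | in 000000 | out 110111 | prev 000000 | push {}
  [2] u=1 | in 110111 | out 000010 | prev 000000 | push {0}
  [3] u=2 | in 000000 | out 110101 | prev 100101 | push {}
  [4] u=0 | in 000010 | out 110111 | ==

Converged values:
  [0] 110111
  [1] 000010
  [2] 110101

yes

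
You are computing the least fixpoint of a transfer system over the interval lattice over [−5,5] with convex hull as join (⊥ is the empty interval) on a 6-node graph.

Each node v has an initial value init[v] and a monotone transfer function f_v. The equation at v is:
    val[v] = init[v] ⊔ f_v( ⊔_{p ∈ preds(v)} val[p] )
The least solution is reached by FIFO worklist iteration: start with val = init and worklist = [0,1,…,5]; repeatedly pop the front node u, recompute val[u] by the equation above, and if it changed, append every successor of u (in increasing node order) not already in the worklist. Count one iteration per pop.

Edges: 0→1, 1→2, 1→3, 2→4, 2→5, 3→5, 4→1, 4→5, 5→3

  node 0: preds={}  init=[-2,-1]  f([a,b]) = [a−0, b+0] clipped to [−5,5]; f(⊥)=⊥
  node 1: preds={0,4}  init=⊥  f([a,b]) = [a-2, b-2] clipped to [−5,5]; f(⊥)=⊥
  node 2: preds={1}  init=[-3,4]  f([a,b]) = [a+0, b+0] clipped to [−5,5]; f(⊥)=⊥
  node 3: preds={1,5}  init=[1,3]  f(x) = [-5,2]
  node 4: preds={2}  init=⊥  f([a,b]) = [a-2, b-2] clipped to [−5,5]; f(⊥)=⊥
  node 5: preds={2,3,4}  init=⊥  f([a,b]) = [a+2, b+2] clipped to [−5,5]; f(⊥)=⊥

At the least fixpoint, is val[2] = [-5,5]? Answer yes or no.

no

Trace (11 dequeues):
  [1] u=0 | in ⊥ | out [-2,-1] | ==
  [2] u=1 | in [-2,-1] | out [-4,-3] | prev ⊥ | push {}
  [3] u=2 | in [-4,-3] | out [-4,4] | prev [-3,4] | push {}
  [4] u=3 | in [-4,-3] | out [-5,3] | prev [1,3] | push {}
  [5] u=4 | in [-4,4] | out [-5,2] | prev ⊥ | push {1}
  [6] u=5 | in [-5,4] | out [-3,5] | prev ⊥ | push {3}
  [7] u=1 | in [-5,2] | out [-5,0] | prev [-4,-3] | push {2}
  [8] u=3 | in [-5,5] | out [-5,3] | ==
  [9] u=2 | in [-5,0] | out [-5,4] | prev [-4,4] | push {4,5}
  [10] u=4 | in [-5,4] | out [-5,2] | ==
  [11] u=5 | in [-5,4] | out [-3,5] | ==

Converged values:
  [0] [-2,-1]
  [1] [-5,0]
  [2] [-5,4]
  [3] [-5,3]
  [4] [-5,2]
  [5] [-3,5]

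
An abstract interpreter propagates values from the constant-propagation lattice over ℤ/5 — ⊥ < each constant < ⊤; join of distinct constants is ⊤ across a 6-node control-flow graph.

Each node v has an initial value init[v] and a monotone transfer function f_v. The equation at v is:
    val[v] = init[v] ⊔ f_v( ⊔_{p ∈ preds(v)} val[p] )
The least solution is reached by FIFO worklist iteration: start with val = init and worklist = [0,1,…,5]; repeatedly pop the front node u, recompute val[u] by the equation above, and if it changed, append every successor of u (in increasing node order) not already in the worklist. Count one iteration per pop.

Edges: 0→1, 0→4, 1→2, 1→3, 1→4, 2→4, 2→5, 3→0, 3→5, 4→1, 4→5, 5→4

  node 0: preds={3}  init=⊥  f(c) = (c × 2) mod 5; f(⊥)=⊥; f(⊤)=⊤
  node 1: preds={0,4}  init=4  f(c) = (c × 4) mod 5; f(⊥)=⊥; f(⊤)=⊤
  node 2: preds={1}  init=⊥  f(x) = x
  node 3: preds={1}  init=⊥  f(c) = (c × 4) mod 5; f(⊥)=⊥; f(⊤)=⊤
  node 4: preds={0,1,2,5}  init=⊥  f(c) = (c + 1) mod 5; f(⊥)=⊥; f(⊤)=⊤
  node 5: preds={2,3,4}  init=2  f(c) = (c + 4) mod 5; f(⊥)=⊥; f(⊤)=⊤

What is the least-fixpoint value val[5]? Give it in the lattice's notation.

⊤

Iteration log — 16 steps:
  step 1. node 0  ⊔preds=⊥  new=⊥  stable
  step 2. node 1  ⊔preds=⊥  new=4  stable
  step 3. node 2  ⊔preds=4  new=4  old=⊥  +wl: 
  step 4. node 3  ⊔preds=4  new=1  old=⊥  +wl: 0
  step 5. node 4  ⊔preds=⊤  new=⊤  old=⊥  +wl: 1
  step 6. node 5  ⊔preds=⊤  new=⊤  old=2  +wl: 4
  step 7. node 0  ⊔preds=1  new=2  old=⊥  +wl: 
  step 8. node 1  ⊔preds=⊤  new=⊤  old=4  +wl: 2,3
  step 9. node 4  ⊔preds=⊤  new=⊤  stable
  step 10. node 2  ⊔preds=⊤  new=⊤  old=4  +wl: 4,5
  step 11. node 3  ⊔preds=⊤  new=⊤  old=1  +wl: 0
  step 12. node 4  ⊔preds=⊤  new=⊤  stable
  step 13. node 5  ⊔preds=⊤  new=⊤  stable
  step 14. node 0  ⊔preds=⊤  new=⊤  old=2  +wl: 1,4
  step 15. node 1  ⊔preds=⊤  new=⊤  stable
  step 16. node 4  ⊔preds=⊤  new=⊤  stable

Least fixpoint reached:
  node 0: ⊤
  node 1: ⊤
  node 2: ⊤
  node 3: ⊤
  node 4: ⊤
  node 5: ⊤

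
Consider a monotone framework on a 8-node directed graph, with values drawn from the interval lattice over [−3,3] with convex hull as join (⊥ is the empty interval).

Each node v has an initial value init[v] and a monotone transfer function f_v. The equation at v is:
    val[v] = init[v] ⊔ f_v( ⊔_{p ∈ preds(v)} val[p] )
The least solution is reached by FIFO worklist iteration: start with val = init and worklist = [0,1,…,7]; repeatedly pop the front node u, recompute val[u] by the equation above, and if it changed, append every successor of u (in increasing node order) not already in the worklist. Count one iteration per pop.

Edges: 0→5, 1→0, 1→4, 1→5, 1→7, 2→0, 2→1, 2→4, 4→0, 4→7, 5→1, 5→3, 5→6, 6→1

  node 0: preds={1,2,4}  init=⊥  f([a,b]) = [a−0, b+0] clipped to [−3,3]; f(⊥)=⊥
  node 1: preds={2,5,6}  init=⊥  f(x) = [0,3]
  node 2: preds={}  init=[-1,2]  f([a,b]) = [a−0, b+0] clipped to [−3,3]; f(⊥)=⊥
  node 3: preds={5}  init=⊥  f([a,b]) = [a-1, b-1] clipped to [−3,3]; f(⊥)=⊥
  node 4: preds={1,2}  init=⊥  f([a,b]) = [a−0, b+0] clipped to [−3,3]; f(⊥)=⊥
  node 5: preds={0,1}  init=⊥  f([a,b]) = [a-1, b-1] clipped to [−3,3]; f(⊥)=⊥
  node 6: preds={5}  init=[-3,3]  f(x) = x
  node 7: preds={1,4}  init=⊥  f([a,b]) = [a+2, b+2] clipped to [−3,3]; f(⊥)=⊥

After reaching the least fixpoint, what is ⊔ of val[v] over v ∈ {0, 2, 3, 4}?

Trace (12 dequeues):
  [1] u=0 | in [-1,2] | out [-1,2] | prev ⊥ | push {}
  [2] u=1 | in [-3,3] | out [0,3] | prev ⊥ | push {0}
  [3] u=2 | in ⊥ | out [-1,2] | ==
  [4] u=3 | in ⊥ | out ⊥ | ==
  [5] u=4 | in [-1,3] | out [-1,3] | prev ⊥ | push {}
  [6] u=5 | in [-1,3] | out [-2,2] | prev ⊥ | push {1,3}
  [7] u=6 | in [-2,2] | out [-3,3] | ==
  [8] u=7 | in [-1,3] | out [1,3] | prev ⊥ | push {}
  [9] u=0 | in [-1,3] | out [-1,3] | prev [-1,2] | push {5}
  [10] u=1 | in [-3,3] | out [0,3] | ==
  [11] u=3 | in [-2,2] | out [-3,1] | prev ⊥ | push {}
  [12] u=5 | in [-1,3] | out [-2,2] | ==

Converged values:
  [0] [-1,3]
  [1] [0,3]
  [2] [-1,2]
  [3] [-3,1]
  [4] [-1,3]
  [5] [-2,2]
  [6] [-3,3]
  [7] [1,3]

[-3,3]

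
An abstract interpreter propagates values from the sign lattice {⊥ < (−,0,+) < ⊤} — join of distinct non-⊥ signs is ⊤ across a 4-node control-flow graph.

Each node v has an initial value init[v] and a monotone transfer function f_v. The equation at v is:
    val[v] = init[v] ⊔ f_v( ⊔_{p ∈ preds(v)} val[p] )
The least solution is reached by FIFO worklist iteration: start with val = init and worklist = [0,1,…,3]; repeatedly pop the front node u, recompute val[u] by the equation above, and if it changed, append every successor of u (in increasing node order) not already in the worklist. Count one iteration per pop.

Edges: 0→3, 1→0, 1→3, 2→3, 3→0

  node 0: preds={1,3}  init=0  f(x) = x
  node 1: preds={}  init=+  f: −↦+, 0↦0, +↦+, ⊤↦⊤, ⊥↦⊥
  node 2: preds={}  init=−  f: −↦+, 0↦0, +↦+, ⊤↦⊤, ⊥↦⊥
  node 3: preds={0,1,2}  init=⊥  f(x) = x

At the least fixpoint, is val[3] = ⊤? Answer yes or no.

yes

Iteration log — 5 steps:
  step 1. node 0  ⊔preds=+  new=⊤  old=0  +wl: 
  step 2. node 1  ⊔preds=⊥  new=+  stable
  step 3. node 2  ⊔preds=⊥  new=−  stable
  step 4. node 3  ⊔preds=⊤  new=⊤  old=⊥  +wl: 0
  step 5. node 0  ⊔preds=⊤  new=⊤  stable

Least fixpoint reached:
  node 0: ⊤
  node 1: +
  node 2: −
  node 3: ⊤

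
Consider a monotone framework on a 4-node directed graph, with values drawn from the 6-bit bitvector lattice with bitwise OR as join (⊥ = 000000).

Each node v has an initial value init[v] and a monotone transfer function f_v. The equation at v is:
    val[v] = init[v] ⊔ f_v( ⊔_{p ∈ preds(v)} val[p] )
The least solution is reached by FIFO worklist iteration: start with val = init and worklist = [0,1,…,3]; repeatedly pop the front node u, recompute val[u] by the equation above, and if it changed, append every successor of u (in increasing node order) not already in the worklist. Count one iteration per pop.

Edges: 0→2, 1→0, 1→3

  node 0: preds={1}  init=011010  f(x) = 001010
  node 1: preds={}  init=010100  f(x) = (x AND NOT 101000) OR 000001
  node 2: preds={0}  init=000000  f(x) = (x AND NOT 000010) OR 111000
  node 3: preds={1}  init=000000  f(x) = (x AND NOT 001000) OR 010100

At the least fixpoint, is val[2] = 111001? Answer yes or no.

no

Trace (5 dequeues):
  [1] u=0 | in 010100 | out 011010 | ==
  [2] u=1 | in 000000 | out 010101 | prev 010100 | push {0}
  [3] u=2 | in 011010 | out 111000 | prev 000000 | push {}
  [4] u=3 | in 010101 | out 010101 | prev 000000 | push {}
  [5] u=0 | in 010101 | out 011010 | ==

Converged values:
  [0] 011010
  [1] 010101
  [2] 111000
  [3] 010101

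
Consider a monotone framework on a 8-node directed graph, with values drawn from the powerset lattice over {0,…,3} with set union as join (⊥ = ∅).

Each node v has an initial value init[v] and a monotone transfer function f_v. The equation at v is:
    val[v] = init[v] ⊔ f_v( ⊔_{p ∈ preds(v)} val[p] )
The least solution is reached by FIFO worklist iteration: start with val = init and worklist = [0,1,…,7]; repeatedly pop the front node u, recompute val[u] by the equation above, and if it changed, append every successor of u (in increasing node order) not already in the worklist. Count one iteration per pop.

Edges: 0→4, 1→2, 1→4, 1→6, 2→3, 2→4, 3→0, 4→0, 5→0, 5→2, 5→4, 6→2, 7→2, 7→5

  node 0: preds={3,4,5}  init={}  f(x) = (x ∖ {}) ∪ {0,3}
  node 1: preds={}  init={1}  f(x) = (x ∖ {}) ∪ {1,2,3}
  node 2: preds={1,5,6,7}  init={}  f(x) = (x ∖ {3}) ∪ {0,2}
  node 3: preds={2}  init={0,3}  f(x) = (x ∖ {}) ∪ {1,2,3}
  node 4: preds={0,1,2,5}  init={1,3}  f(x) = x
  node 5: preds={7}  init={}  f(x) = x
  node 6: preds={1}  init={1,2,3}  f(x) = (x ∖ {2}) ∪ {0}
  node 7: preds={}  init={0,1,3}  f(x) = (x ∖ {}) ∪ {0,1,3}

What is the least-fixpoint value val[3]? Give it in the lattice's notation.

{0,1,2,3}

Iteration log — 11 steps:
  step 1. node 0  ⊔preds={0,1,3}  new={0,1,3}  old={}  +wl: 
  step 2. node 1  ⊔preds={}  new={1,2,3}  old={1}  +wl: 
  step 3. node 2  ⊔preds={0,1,2,3}  new={0,1,2}  old={}  +wl: 
  step 4. node 3  ⊔preds={0,1,2}  new={0,1,2,3}  old={0,3}  +wl: 0
  step 5. node 4  ⊔preds={0,1,2,3}  new={0,1,2,3}  old={1,3}  +wl: 
  step 6. node 5  ⊔preds={0,1,3}  new={0,1,3}  old={}  +wl: 2,4
  step 7. node 6  ⊔preds={1,2,3}  new={0,1,2,3}  old={1,2,3}  +wl: 
  step 8. node 7  ⊔preds={}  new={0,1,3}  stable
  step 9. node 0  ⊔preds={0,1,2,3}  new={0,1,2,3}  old={0,1,3}  +wl: 
  step 10. node 2  ⊔preds={0,1,2,3}  new={0,1,2}  stable
  step 11. node 4  ⊔preds={0,1,2,3}  new={0,1,2,3}  stable

Least fixpoint reached:
  node 0: {0,1,2,3}
  node 1: {1,2,3}
  node 2: {0,1,2}
  node 3: {0,1,2,3}
  node 4: {0,1,2,3}
  node 5: {0,1,3}
  node 6: {0,1,2,3}
  node 7: {0,1,3}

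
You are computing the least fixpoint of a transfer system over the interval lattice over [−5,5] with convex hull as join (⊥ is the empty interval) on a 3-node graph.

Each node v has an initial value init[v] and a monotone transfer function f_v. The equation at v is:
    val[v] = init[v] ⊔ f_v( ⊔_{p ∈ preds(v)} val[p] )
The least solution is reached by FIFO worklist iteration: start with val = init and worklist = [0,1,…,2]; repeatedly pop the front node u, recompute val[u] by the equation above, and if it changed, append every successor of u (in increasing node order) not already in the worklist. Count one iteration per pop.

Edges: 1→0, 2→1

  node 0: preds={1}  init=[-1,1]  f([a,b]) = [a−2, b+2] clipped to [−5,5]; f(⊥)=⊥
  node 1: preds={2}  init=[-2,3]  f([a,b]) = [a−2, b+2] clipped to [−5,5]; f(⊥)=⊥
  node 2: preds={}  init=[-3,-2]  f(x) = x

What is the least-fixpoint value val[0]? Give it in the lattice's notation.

Worklist (4 pops):
  #1 pop 0: in=[-2,3] → [-4,5] (was [-1,1]); enqueue []
  #2 pop 1: in=[-3,-2] → [-5,3] (was [-2,3]); enqueue [0]
  #3 pop 2: in=⊥ → [-3,-2] (no change)
  #4 pop 0: in=[-5,3] → [-5,5] (was [-4,5]); enqueue []

Fixpoint:
  val[0] = [-5,5]
  val[1] = [-5,3]
  val[2] = [-3,-2]

[-5,5]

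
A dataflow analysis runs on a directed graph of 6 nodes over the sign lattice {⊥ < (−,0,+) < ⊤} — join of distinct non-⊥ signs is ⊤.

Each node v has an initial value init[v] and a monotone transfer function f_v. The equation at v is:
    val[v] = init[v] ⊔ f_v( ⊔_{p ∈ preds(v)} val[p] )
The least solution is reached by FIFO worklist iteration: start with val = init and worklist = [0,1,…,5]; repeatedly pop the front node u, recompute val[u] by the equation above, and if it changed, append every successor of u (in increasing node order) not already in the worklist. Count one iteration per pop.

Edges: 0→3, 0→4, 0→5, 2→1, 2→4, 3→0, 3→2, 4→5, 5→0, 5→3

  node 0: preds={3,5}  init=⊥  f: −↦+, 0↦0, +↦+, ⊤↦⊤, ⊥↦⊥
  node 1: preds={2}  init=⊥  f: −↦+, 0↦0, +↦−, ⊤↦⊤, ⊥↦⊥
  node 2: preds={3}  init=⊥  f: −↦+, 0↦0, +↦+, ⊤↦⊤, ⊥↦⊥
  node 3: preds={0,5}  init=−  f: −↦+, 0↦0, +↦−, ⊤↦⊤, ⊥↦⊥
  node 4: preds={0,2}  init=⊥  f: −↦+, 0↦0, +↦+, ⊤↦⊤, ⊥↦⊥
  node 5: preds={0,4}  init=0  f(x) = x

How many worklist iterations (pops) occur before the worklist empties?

Iteration log — 12 steps:
  step 1. node 0  ⊔preds=⊤  new=⊤  old=⊥  +wl: 
  step 2. node 1  ⊔preds=⊥  new=⊥  stable
  step 3. node 2  ⊔preds=−  new=+  old=⊥  +wl: 1
  step 4. node 3  ⊔preds=⊤  new=⊤  old=−  +wl: 0,2
  step 5. node 4  ⊔preds=⊤  new=⊤  old=⊥  +wl: 
  step 6. node 5  ⊔preds=⊤  new=⊤  old=0  +wl: 3
  step 7. node 1  ⊔preds=+  new=−  old=⊥  +wl: 
  step 8. node 0  ⊔preds=⊤  new=⊤  stable
  step 9. node 2  ⊔preds=⊤  new=⊤  old=+  +wl: 1,4
  step 10. node 3  ⊔preds=⊤  new=⊤  stable
  step 11. node 1  ⊔preds=⊤  new=⊤  old=−  +wl: 
  step 12. node 4  ⊔preds=⊤  new=⊤  stable

Least fixpoint reached:
  node 0: ⊤
  node 1: ⊤
  node 2: ⊤
  node 3: ⊤
  node 4: ⊤
  node 5: ⊤

12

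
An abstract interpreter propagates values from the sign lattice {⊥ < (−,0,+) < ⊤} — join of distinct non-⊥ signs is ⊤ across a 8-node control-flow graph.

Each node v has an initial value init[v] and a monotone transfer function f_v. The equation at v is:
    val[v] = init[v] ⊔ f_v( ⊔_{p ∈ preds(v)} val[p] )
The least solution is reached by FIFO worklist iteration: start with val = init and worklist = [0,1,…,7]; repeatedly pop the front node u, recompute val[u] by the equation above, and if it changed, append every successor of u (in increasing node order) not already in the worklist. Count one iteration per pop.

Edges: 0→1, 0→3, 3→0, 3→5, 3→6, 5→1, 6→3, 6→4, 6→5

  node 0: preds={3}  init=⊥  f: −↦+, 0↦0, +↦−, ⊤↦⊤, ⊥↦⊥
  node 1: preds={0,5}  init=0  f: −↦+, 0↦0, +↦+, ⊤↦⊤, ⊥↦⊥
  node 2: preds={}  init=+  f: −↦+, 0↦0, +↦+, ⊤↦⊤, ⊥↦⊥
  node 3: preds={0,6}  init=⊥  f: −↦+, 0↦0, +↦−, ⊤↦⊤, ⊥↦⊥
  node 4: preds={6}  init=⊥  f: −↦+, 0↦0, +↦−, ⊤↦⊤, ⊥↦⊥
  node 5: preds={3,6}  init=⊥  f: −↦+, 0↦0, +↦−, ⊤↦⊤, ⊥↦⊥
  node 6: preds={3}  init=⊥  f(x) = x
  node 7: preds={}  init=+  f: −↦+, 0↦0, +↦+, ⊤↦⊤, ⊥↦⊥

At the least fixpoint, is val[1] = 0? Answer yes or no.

Trace (8 dequeues):
  [1] u=0 | in ⊥ | out ⊥ | ==
  [2] u=1 | in ⊥ | out 0 | ==
  [3] u=2 | in ⊥ | out + | ==
  [4] u=3 | in ⊥ | out ⊥ | ==
  [5] u=4 | in ⊥ | out ⊥ | ==
  [6] u=5 | in ⊥ | out ⊥ | ==
  [7] u=6 | in ⊥ | out ⊥ | ==
  [8] u=7 | in ⊥ | out + | ==

Converged values:
  [0] ⊥
  [1] 0
  [2] +
  [3] ⊥
  [4] ⊥
  [5] ⊥
  [6] ⊥
  [7] +

yes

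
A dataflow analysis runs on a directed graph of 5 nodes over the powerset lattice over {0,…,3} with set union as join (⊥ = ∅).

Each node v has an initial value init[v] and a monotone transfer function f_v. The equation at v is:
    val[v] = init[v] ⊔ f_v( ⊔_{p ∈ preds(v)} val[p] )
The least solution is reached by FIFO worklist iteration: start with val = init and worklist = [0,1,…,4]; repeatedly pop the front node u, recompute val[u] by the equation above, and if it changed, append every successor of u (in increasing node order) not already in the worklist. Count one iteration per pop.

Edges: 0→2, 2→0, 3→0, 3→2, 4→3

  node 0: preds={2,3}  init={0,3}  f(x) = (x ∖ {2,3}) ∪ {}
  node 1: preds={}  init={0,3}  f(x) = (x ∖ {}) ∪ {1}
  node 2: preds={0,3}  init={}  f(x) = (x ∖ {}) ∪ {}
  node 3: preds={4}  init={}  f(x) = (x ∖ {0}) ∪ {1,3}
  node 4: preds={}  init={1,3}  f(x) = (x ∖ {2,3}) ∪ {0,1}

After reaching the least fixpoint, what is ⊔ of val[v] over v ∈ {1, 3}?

Trace (9 dequeues):
  [1] u=0 | in {} | out {0,3} | ==
  [2] u=1 | in {} | out {0,1,3} | prev {0,3} | push {}
  [3] u=2 | in {0,3} | out {0,3} | prev {} | push {0}
  [4] u=3 | in {1,3} | out {1,3} | prev {} | push {2}
  [5] u=4 | in {} | out {0,1,3} | prev {1,3} | push {3}
  [6] u=0 | in {0,1,3} | out {0,1,3} | prev {0,3} | push {}
  [7] u=2 | in {0,1,3} | out {0,1,3} | prev {0,3} | push {0}
  [8] u=3 | in {0,1,3} | out {1,3} | ==
  [9] u=0 | in {0,1,3} | out {0,1,3} | ==

Converged values:
  [0] {0,1,3}
  [1] {0,1,3}
  [2] {0,1,3}
  [3] {1,3}
  [4] {0,1,3}

{0,1,3}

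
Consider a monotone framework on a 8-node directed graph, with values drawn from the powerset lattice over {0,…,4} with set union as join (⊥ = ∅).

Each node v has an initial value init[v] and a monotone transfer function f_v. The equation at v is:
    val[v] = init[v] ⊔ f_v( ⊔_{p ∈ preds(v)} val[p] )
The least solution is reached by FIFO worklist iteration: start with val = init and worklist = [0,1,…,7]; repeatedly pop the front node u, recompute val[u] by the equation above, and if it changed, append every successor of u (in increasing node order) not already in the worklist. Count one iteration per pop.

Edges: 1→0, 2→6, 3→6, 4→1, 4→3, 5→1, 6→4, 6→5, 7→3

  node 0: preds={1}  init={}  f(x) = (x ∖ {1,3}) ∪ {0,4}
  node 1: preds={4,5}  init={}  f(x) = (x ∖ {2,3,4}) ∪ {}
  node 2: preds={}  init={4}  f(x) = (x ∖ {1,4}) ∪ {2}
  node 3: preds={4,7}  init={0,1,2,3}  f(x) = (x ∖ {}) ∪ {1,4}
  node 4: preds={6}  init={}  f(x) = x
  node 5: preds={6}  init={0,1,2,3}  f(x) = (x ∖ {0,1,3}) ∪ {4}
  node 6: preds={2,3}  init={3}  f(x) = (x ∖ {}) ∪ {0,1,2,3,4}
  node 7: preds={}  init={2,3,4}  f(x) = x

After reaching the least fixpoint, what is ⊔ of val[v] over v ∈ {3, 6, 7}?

Iteration log — 15 steps:
  step 1. node 0  ⊔preds={}  new={0,4}  old={}  +wl: 
  step 2. node 1  ⊔preds={0,1,2,3}  new={0,1}  old={}  +wl: 0
  step 3. node 2  ⊔preds={}  new={2,4}  old={4}  +wl: 
  step 4. node 3  ⊔preds={2,3,4}  new={0,1,2,3,4}  old={0,1,2,3}  +wl: 
  step 5. node 4  ⊔preds={3}  new={3}  old={}  +wl: 1,3
  step 6. node 5  ⊔preds={3}  new={0,1,2,3,4}  old={0,1,2,3}  +wl: 
  step 7. node 6  ⊔preds={0,1,2,3,4}  new={0,1,2,3,4}  old={3}  +wl: 4,5
  step 8. node 7  ⊔preds={}  new={2,3,4}  stable
  step 9. node 0  ⊔preds={0,1}  new={0,4}  stable
  step 10. node 1  ⊔preds={0,1,2,3,4}  new={0,1}  stable
  step 11. node 3  ⊔preds={2,3,4}  new={0,1,2,3,4}  stable
  step 12. node 4  ⊔preds={0,1,2,3,4}  new={0,1,2,3,4}  old={3}  +wl: 1,3
  step 13. node 5  ⊔preds={0,1,2,3,4}  new={0,1,2,3,4}  stable
  step 14. node 1  ⊔preds={0,1,2,3,4}  new={0,1}  stable
  step 15. node 3  ⊔preds={0,1,2,3,4}  new={0,1,2,3,4}  stable

Least fixpoint reached:
  node 0: {0,4}
  node 1: {0,1}
  node 2: {2,4}
  node 3: {0,1,2,3,4}
  node 4: {0,1,2,3,4}
  node 5: {0,1,2,3,4}
  node 6: {0,1,2,3,4}
  node 7: {2,3,4}

{0,1,2,3,4}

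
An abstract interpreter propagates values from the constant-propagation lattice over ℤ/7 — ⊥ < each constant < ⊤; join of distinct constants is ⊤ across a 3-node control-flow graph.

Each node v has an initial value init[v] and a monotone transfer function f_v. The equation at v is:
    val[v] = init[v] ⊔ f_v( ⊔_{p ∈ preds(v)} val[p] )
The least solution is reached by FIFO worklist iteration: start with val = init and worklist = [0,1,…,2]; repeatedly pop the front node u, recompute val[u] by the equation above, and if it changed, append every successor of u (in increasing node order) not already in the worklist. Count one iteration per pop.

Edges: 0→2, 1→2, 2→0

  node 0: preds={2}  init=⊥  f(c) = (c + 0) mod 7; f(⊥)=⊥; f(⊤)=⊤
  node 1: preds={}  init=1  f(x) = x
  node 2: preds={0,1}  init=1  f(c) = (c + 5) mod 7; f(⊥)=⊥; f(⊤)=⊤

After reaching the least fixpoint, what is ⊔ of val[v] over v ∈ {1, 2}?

Iteration log — 5 steps:
  step 1. node 0  ⊔preds=1  new=1  old=⊥  +wl: 
  step 2. node 1  ⊔preds=⊥  new=1  stable
  step 3. node 2  ⊔preds=1  new=⊤  old=1  +wl: 0
  step 4. node 0  ⊔preds=⊤  new=⊤  old=1  +wl: 2
  step 5. node 2  ⊔preds=⊤  new=⊤  stable

Least fixpoint reached:
  node 0: ⊤
  node 1: 1
  node 2: ⊤

⊤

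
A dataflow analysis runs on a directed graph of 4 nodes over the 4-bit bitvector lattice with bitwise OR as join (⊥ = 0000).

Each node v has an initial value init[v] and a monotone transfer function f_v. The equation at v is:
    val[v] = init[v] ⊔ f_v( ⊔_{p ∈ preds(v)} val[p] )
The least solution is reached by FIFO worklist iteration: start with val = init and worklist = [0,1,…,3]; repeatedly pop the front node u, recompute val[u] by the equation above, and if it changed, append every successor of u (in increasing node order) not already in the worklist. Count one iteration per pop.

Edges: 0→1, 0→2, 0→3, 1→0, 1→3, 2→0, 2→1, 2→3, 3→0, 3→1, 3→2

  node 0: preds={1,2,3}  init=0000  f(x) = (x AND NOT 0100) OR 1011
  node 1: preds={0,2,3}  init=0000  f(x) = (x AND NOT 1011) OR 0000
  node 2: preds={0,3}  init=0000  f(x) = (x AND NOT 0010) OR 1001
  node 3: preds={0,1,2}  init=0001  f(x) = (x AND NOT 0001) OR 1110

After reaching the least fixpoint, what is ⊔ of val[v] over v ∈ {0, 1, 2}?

Worklist (10 pops):
  #1 pop 0: in=0001 → 1011 (was 0000); enqueue []
  #2 pop 1: in=1011 → 0000 (no change)
  #3 pop 2: in=1011 → 1001 (was 0000); enqueue [0,1]
  #4 pop 3: in=1011 → 1111 (was 0001); enqueue [2]
  #5 pop 0: in=1111 → 1011 (no change)
  #6 pop 1: in=1111 → 0100 (was 0000); enqueue [0,3]
  #7 pop 2: in=1111 → 1101 (was 1001); enqueue [1]
  #8 pop 0: in=1111 → 1011 (no change)
  #9 pop 3: in=1111 → 1111 (no change)
  #10 pop 1: in=1111 → 0100 (no change)

Fixpoint:
  val[0] = 1011
  val[1] = 0100
  val[2] = 1101
  val[3] = 1111

1111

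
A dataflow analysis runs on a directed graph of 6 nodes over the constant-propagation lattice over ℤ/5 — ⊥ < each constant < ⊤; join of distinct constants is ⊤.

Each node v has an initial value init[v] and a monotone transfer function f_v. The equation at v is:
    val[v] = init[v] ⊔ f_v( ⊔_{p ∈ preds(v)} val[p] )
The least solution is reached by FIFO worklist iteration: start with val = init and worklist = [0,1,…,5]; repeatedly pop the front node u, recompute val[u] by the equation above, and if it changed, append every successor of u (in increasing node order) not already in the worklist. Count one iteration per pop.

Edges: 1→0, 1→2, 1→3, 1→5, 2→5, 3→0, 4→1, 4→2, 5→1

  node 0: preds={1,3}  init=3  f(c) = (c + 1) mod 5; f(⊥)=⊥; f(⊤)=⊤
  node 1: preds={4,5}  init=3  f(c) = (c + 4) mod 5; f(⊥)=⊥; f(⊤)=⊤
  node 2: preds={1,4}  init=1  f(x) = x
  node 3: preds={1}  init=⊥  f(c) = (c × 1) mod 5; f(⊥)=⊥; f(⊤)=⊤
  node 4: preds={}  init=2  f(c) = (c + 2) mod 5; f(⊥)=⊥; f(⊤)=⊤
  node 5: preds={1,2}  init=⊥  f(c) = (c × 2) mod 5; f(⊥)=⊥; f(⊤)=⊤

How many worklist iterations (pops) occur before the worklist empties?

8

Iteration log — 8 steps:
  step 1. node 0  ⊔preds=3  new=⊤  old=3  +wl: 
  step 2. node 1  ⊔preds=2  new=⊤  old=3  +wl: 0
  step 3. node 2  ⊔preds=⊤  new=⊤  old=1  +wl: 
  step 4. node 3  ⊔preds=⊤  new=⊤  old=⊥  +wl: 
  step 5. node 4  ⊔preds=⊥  new=2  stable
  step 6. node 5  ⊔preds=⊤  new=⊤  old=⊥  +wl: 1
  step 7. node 0  ⊔preds=⊤  new=⊤  stable
  step 8. node 1  ⊔preds=⊤  new=⊤  stable

Least fixpoint reached:
  node 0: ⊤
  node 1: ⊤
  node 2: ⊤
  node 3: ⊤
  node 4: 2
  node 5: ⊤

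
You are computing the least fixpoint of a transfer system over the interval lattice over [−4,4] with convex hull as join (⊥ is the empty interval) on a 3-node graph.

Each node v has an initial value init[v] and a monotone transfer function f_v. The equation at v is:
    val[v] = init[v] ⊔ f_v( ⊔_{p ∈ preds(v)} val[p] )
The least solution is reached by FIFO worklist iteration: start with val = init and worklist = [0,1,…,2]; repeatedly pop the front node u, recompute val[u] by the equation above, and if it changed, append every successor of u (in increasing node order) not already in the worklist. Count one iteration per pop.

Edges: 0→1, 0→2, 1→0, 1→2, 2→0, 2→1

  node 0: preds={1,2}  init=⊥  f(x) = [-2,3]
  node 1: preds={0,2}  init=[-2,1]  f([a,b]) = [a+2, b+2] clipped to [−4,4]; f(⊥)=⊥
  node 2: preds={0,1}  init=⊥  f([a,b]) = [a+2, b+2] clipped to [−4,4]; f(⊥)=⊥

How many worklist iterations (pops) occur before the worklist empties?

5

Worklist (5 pops):
  #1 pop 0: in=[-2,1] → [-2,3] (was ⊥); enqueue []
  #2 pop 1: in=[-2,3] → [-2,4] (was [-2,1]); enqueue [0]
  #3 pop 2: in=[-2,4] → [0,4] (was ⊥); enqueue [1]
  #4 pop 0: in=[-2,4] → [-2,3] (no change)
  #5 pop 1: in=[-2,4] → [-2,4] (no change)

Fixpoint:
  val[0] = [-2,3]
  val[1] = [-2,4]
  val[2] = [0,4]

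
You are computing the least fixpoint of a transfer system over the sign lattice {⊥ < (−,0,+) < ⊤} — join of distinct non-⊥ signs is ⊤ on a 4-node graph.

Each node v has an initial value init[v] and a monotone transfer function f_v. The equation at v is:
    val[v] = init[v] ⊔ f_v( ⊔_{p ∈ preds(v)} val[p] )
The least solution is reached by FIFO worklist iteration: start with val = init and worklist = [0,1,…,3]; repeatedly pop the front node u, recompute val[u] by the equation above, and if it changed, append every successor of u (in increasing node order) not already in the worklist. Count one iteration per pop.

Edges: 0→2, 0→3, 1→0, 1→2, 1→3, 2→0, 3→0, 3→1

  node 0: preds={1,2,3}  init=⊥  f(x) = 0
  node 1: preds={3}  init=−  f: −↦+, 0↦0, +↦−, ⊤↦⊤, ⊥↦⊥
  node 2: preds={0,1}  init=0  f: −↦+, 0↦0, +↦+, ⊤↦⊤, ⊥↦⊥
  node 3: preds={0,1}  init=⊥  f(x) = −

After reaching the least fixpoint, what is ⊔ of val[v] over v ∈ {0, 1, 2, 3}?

Iteration log — 9 steps:
  step 1. node 0  ⊔preds=⊤  new=0  old=⊥  +wl: 
  step 2. node 1  ⊔preds=⊥  new=−  stable
  step 3. node 2  ⊔preds=⊤  new=⊤  old=0  +wl: 0
  step 4. node 3  ⊔preds=⊤  new=−  old=⊥  +wl: 1
  step 5. node 0  ⊔preds=⊤  new=0  stable
  step 6. node 1  ⊔preds=−  new=⊤  old=−  +wl: 0,2,3
  step 7. node 0  ⊔preds=⊤  new=0  stable
  step 8. node 2  ⊔preds=⊤  new=⊤  stable
  step 9. node 3  ⊔preds=⊤  new=−  stable

Least fixpoint reached:
  node 0: 0
  node 1: ⊤
  node 2: ⊤
  node 3: −

⊤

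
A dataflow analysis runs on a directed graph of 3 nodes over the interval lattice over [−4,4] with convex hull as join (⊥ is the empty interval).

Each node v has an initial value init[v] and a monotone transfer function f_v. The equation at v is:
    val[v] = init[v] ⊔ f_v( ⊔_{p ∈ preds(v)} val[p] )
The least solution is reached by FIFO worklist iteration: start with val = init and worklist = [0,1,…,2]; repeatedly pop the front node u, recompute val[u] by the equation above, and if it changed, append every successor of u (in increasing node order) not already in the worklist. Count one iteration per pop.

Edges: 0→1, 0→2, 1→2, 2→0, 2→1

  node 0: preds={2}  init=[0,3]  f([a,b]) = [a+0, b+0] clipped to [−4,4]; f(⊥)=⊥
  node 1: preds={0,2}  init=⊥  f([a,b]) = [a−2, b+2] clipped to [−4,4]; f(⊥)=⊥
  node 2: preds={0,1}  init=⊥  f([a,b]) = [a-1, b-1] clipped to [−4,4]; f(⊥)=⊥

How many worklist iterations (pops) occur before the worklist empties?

9

Trace (9 dequeues):
  [1] u=0 | in ⊥ | out [0,3] | ==
  [2] u=1 | in [0,3] | out [-2,4] | prev ⊥ | push {}
  [3] u=2 | in [-2,4] | out [-3,3] | prev ⊥ | push {0,1}
  [4] u=0 | in [-3,3] | out [-3,3] | prev [0,3] | push {2}
  [5] u=1 | in [-3,3] | out [-4,4] | prev [-2,4] | push {}
  [6] u=2 | in [-4,4] | out [-4,3] | prev [-3,3] | push {0,1}
  [7] u=0 | in [-4,3] | out [-4,3] | prev [-3,3] | push {2}
  [8] u=1 | in [-4,3] | out [-4,4] | ==
  [9] u=2 | in [-4,4] | out [-4,3] | ==

Converged values:
  [0] [-4,3]
  [1] [-4,4]
  [2] [-4,3]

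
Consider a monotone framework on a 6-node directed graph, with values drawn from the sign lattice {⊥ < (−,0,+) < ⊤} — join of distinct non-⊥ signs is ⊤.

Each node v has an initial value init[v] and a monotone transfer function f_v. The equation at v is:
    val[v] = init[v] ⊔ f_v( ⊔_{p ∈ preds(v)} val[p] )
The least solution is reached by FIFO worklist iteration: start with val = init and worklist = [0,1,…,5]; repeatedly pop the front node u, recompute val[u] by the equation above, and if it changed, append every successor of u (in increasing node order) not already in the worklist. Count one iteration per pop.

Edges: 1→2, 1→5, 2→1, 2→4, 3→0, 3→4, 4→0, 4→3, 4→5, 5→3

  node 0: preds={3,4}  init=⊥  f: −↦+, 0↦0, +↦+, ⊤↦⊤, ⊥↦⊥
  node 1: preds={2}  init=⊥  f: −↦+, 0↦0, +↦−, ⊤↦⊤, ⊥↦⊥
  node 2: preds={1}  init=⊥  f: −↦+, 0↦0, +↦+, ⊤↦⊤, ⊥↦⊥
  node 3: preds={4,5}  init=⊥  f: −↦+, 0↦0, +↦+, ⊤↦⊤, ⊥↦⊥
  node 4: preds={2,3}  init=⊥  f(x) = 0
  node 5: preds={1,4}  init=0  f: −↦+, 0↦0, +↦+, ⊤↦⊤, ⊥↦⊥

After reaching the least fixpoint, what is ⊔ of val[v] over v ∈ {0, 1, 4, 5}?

Trace (8 dequeues):
  [1] u=0 | in ⊥ | out ⊥ | ==
  [2] u=1 | in ⊥ | out ⊥ | ==
  [3] u=2 | in ⊥ | out ⊥ | ==
  [4] u=3 | in 0 | out 0 | prev ⊥ | push {0}
  [5] u=4 | in 0 | out 0 | prev ⊥ | push {3}
  [6] u=5 | in 0 | out 0 | ==
  [7] u=0 | in 0 | out 0 | prev ⊥ | push {}
  [8] u=3 | in 0 | out 0 | ==

Converged values:
  [0] 0
  [1] ⊥
  [2] ⊥
  [3] 0
  [4] 0
  [5] 0

0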